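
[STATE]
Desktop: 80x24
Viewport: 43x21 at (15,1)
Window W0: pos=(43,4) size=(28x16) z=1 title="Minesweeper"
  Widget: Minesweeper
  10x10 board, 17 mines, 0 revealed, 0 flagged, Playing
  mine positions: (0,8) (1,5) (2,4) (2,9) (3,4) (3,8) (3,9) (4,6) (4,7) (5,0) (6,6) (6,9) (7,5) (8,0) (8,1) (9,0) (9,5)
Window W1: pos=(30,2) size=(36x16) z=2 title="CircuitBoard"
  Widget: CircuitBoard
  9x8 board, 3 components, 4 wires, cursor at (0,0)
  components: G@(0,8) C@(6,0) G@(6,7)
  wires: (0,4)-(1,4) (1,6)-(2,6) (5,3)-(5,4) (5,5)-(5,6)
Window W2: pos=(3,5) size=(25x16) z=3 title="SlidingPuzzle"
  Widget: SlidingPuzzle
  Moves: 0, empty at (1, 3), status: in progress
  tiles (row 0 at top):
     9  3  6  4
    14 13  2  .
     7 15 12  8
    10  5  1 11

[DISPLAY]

                                           
               ┏━━━━━━━━━━━━━━━━━━━━━━━━━━━
               ┃ CircuitBoard              
               ┠───────────────────────────
━━━━━━━━━━━━┓  ┃   0 1 2 3 4 5 6 7 8       
zle         ┃  ┃0  [.]              ·      
────────────┨  ┃                    │      
────┬────┐  ┃  ┃1                   ·      
  6 │  4 │  ┃  ┃                           
────┼────┤  ┃  ┃2                          
  2 │    │  ┃  ┃                           
────┼────┤  ┃  ┃3                          
 12 │  8 │  ┃  ┃                           
────┼────┤  ┃  ┃4                          
  1 │ 11 │  ┃  ┃                           
────┴────┘  ┃  ┃5               · ─ ·   · ─
            ┃  ┗━━━━━━━━━━━━━━━━━━━━━━━━━━━
            ┃               ┃              
            ┃               ┗━━━━━━━━━━━━━━
━━━━━━━━━━━━┛                              
                                           


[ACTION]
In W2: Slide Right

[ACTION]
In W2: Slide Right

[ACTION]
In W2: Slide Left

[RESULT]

                                           
               ┏━━━━━━━━━━━━━━━━━━━━━━━━━━━
               ┃ CircuitBoard              
               ┠───────────────────────────
━━━━━━━━━━━━┓  ┃   0 1 2 3 4 5 6 7 8       
zle         ┃  ┃0  [.]              ·      
────────────┨  ┃                    │      
────┬────┐  ┃  ┃1                   ·      
  6 │  4 │  ┃  ┃                           
────┼────┤  ┃  ┃2                          
    │  2 │  ┃  ┃                           
────┼────┤  ┃  ┃3                          
 12 │  8 │  ┃  ┃                           
────┼────┤  ┃  ┃4                          
  1 │ 11 │  ┃  ┃                           
────┴────┘  ┃  ┃5               · ─ ·   · ─
            ┃  ┗━━━━━━━━━━━━━━━━━━━━━━━━━━━
            ┃               ┃              
            ┃               ┗━━━━━━━━━━━━━━
━━━━━━━━━━━━┛                              
                                           


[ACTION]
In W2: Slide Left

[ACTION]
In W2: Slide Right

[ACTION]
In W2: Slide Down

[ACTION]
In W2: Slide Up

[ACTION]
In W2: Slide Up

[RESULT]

                                           
               ┏━━━━━━━━━━━━━━━━━━━━━━━━━━━
               ┃ CircuitBoard              
               ┠───────────────────────────
━━━━━━━━━━━━┓  ┃   0 1 2 3 4 5 6 7 8       
zle         ┃  ┃0  [.]              ·      
────────────┨  ┃                    │      
────┬────┐  ┃  ┃1                   ·      
  6 │  4 │  ┃  ┃                           
────┼────┤  ┃  ┃2                          
 12 │  2 │  ┃  ┃                           
────┼────┤  ┃  ┃3                          
    │  8 │  ┃  ┃                           
────┼────┤  ┃  ┃4                          
  1 │ 11 │  ┃  ┃                           
────┴────┘  ┃  ┃5               · ─ ·   · ─
            ┃  ┗━━━━━━━━━━━━━━━━━━━━━━━━━━━
            ┃               ┃              
            ┃               ┗━━━━━━━━━━━━━━
━━━━━━━━━━━━┛                              
                                           


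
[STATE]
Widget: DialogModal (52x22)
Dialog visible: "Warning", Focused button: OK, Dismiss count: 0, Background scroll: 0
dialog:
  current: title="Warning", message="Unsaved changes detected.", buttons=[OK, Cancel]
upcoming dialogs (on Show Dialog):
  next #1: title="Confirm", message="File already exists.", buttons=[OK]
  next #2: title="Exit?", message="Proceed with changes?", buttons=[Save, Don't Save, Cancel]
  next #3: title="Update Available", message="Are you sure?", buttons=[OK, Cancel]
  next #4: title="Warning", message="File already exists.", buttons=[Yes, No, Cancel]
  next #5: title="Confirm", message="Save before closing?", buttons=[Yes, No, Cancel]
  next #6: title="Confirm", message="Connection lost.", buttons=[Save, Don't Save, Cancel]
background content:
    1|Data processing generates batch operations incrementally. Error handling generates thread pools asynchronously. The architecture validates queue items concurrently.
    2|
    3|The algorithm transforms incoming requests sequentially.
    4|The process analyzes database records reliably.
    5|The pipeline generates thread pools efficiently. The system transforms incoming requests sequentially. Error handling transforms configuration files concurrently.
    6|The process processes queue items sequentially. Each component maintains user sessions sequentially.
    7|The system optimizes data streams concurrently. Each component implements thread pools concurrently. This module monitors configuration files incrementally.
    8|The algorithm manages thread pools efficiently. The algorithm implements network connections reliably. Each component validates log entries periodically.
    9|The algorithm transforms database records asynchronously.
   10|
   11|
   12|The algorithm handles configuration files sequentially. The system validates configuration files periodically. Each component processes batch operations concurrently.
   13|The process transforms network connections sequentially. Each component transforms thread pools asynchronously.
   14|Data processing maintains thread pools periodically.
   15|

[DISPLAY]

Data processing generates batch operations increment
                                                    
The algorithm transforms incoming requests sequentia
The process analyzes database records reliably.     
The pipeline generates thread pools efficiently. The
The process processes queue items sequentially. Each
The system optimizes data streams concurrently. Each
The algorithm manages thread pools efficiently. The 
The algorit┌───────────────────────────┐s asynchrono
           │          Warning          │            
           │ Unsaved changes detected. │            
The algorit│       [OK]  Cancel        │s sequential
The process└───────────────────────────┘ns sequentia
Data processing maintains thread pools periodically.
                                                    
                                                    
                                                    
                                                    
                                                    
                                                    
                                                    
                                                    


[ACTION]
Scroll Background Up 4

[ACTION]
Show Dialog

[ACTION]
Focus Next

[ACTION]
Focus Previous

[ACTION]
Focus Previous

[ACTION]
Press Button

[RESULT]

Data processing generates batch operations increment
                                                    
The algorithm transforms incoming requests sequentia
The process analyzes database records reliably.     
The pipeline generates thread pools efficiently. The
The process processes queue items sequentially. Each
The system optimizes data streams concurrently. Each
The algorithm manages thread pools efficiently. The 
The algorithm transforms database records asynchrono
                                                    
                                                    
The algorithm handles configuration files sequential
The process transforms network connections sequentia
Data processing maintains thread pools periodically.
                                                    
                                                    
                                                    
                                                    
                                                    
                                                    
                                                    
                                                    


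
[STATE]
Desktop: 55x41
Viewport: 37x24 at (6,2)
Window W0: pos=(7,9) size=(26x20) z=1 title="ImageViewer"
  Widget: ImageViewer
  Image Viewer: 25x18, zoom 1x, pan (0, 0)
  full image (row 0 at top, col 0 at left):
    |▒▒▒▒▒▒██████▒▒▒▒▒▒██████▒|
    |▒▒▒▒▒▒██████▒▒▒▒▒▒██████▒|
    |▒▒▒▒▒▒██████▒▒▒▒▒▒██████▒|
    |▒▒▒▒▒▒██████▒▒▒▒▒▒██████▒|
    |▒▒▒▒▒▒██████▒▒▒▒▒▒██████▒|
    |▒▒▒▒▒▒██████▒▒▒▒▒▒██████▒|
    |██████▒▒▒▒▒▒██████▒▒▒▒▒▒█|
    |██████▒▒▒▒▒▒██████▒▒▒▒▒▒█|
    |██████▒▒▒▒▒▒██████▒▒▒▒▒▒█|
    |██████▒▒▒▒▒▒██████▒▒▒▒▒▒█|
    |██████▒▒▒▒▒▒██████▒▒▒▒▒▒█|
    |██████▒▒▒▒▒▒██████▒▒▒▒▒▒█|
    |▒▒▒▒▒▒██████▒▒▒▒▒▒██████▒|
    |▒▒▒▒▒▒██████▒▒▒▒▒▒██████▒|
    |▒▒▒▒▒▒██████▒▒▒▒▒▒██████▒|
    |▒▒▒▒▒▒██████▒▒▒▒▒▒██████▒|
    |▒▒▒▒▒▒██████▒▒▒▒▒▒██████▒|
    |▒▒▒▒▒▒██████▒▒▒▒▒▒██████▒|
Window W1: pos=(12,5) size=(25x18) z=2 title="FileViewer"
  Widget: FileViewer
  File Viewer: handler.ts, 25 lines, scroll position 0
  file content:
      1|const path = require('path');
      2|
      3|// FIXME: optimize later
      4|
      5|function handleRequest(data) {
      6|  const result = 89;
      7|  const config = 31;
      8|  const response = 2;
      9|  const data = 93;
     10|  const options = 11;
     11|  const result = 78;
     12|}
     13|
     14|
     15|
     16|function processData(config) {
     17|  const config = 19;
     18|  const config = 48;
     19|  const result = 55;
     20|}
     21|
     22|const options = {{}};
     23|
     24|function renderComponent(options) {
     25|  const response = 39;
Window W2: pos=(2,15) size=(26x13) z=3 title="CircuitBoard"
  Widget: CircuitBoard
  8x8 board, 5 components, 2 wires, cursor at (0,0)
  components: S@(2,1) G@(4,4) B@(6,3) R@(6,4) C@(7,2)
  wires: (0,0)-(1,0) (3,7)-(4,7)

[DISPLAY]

                                     
                                     
                                     
      ┏━━━━━━━━━━━━━━━━━━━━━━━┓      
      ┃ FileViewer            ┃      
      ┠───────────────────────┨      
      ┃const path = require('▲┃      
 ┏━━━━┃                      █┃      
 ┃ Ima┃// FIXME: optimize lat░┃      
 ┠────┃                      ░┃      
 ┃▒▒▒▒┃function handleRequest░┃      
 ┃▒▒▒▒┃  const result = 89;  ░┃      
 ┃▒▒▒▒┃  const config = 31;  ░┃      
━━━━━━━━━━━━━━━━━━━━━┓e = 2; ░┃      
rcuitBoard           ┃93;    ░┃      
─────────────────────┨ = 11; ░┃      
0 1 2 3 4 5 6 7      ┃= 78;  ░┃      
[.]                  ┃       ░┃      
 │                   ┃       ░┃      
 ·                   ┃       ▼┃      
                     ┃━━━━━━━━┛      
     S               ┃▒▒▒▒┃          
                     ┃████┃          
                     ┃████┃          


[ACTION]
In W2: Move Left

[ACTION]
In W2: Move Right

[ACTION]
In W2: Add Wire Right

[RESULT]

                                     
                                     
                                     
      ┏━━━━━━━━━━━━━━━━━━━━━━━┓      
      ┃ FileViewer            ┃      
      ┠───────────────────────┨      
      ┃const path = require('▲┃      
 ┏━━━━┃                      █┃      
 ┃ Ima┃// FIXME: optimize lat░┃      
 ┠────┃                      ░┃      
 ┃▒▒▒▒┃function handleRequest░┃      
 ┃▒▒▒▒┃  const result = 89;  ░┃      
 ┃▒▒▒▒┃  const config = 31;  ░┃      
━━━━━━━━━━━━━━━━━━━━━┓e = 2; ░┃      
rcuitBoard           ┃93;    ░┃      
─────────────────────┨ = 11; ░┃      
0 1 2 3 4 5 6 7      ┃= 78;  ░┃      
 ·  [.]─ ·           ┃       ░┃      
 │                   ┃       ░┃      
 ·                   ┃       ▼┃      
                     ┃━━━━━━━━┛      
     S               ┃▒▒▒▒┃          
                     ┃████┃          
                     ┃████┃          


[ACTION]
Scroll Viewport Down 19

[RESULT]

─────────────────────┨ = 11; ░┃      
0 1 2 3 4 5 6 7      ┃= 78;  ░┃      
 ·  [.]─ ·           ┃       ░┃      
 │                   ┃       ░┃      
 ·                   ┃       ▼┃      
                     ┃━━━━━━━━┛      
     S               ┃▒▒▒▒┃          
                     ┃████┃          
                     ┃████┃          
                     ┃████┃          
━━━━━━━━━━━━━━━━━━━━━┛████┃          
 ┗━━━━━━━━━━━━━━━━━━━━━━━━┛          
                                     
                                     
                                     
                                     
                                     
                                     
                                     
                                     
                                     
                                     
                                     
                                     


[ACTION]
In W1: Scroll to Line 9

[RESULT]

─────────────────────┨= 48;  █┃      
0 1 2 3 4 5 6 7      ┃= 55;  ░┃      
 ·  [.]─ ·           ┃       ░┃      
 │                   ┃       ░┃      
 ·                   ┃ {{}}; ▼┃      
                     ┃━━━━━━━━┛      
     S               ┃▒▒▒▒┃          
                     ┃████┃          
                     ┃████┃          
                     ┃████┃          
━━━━━━━━━━━━━━━━━━━━━┛████┃          
 ┗━━━━━━━━━━━━━━━━━━━━━━━━┛          
                                     
                                     
                                     
                                     
                                     
                                     
                                     
                                     
                                     
                                     
                                     
                                     


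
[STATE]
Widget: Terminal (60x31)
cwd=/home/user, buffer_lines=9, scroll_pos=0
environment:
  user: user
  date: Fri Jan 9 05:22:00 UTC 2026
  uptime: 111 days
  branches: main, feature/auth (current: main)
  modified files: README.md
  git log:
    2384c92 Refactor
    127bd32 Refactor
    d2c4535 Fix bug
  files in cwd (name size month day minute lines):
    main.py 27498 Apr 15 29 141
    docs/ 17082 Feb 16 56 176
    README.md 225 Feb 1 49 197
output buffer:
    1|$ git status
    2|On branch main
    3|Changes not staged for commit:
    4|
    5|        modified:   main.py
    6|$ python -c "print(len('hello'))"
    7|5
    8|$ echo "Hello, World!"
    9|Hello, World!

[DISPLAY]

$ git status                                                
On branch main                                              
Changes not staged for commit:                              
                                                            
        modified:   main.py                                 
$ python -c "print(len('hello'))"                           
5                                                           
$ echo "Hello, World!"                                      
Hello, World!                                               
$ █                                                         
                                                            
                                                            
                                                            
                                                            
                                                            
                                                            
                                                            
                                                            
                                                            
                                                            
                                                            
                                                            
                                                            
                                                            
                                                            
                                                            
                                                            
                                                            
                                                            
                                                            
                                                            


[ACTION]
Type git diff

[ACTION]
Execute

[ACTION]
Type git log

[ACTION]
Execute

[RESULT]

$ git status                                                
On branch main                                              
Changes not staged for commit:                              
                                                            
        modified:   main.py                                 
$ python -c "print(len('hello'))"                           
5                                                           
$ echo "Hello, World!"                                      
Hello, World!                                               
$ git diff                                                  
diff --git a/main.py b/main.py                              
--- a/main.py                                               
+++ b/main.py                                               
@@ -1,3 +1,4 @@                                             
+# updated                                                  
 import sys                                                 
$ git log                                                   
2384c92 Refactor                                            
127bd32 Refactor                                            
d2c4535 Fix bug                                             
$ █                                                         
                                                            
                                                            
                                                            
                                                            
                                                            
                                                            
                                                            
                                                            
                                                            
                                                            


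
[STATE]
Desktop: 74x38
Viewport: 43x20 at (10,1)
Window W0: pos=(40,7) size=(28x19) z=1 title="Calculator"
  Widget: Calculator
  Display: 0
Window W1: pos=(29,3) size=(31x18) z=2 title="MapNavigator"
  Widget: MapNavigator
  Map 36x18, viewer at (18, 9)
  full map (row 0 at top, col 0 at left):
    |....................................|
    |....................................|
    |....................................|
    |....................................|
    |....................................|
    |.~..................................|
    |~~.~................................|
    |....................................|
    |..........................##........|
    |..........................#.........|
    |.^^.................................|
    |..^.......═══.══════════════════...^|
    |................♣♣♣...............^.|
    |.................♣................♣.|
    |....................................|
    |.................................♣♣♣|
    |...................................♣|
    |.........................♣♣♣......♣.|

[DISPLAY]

                                           
                                           
                   ┏━━━━━━━━━━━━━━━━━━━━━━━
                   ┃ MapNavigator          
                   ┠───────────────────────
                   ┃.......................
                   ┃.......................
                   ┃.......................
                   ┃.......................
                   ┃.......................
                   ┃.......................
                   ┃......................#
                   ┃..............@.......#
                   ┃.......................
                   ┃......═══.═════════════
                   ┃............♣♣♣........
                   ┃.............♣.........
                   ┃.......................
                   ┃.......................
                   ┗━━━━━━━━━━━━━━━━━━━━━━━


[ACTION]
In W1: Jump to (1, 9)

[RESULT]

                                           
                                           
                   ┏━━━━━━━━━━━━━━━━━━━━━━━
                   ┃ MapNavigator          
                   ┠───────────────────────
                   ┃             ..........
                   ┃             ..........
                   ┃             ..........
                   ┃             .~........
                   ┃             ~~.~......
                   ┃             ..........
                   ┃             ..........
                   ┃             .@........
                   ┃             .^^.......
                   ┃             ..^.......
                   ┃             ..........
                   ┃             ..........
                   ┃             ..........
                   ┃             ..........
                   ┗━━━━━━━━━━━━━━━━━━━━━━━


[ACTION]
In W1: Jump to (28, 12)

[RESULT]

                                           
                                           
                   ┏━━━━━━━━━━━━━━━━━━━━━━━
                   ┃ MapNavigator          
                   ┠───────────────────────
                   ┃...................... 
                   ┃...................... 
                   ┃...................... 
                   ┃............##........ 
                   ┃............#......... 
                   ┃...................... 
                   ┃══════════════════...^ 
                   ┃..♣♣♣.........@.....^. 
                   ┃...♣................♣. 
                   ┃...................... 
                   ┃...................♣♣♣ 
                   ┃.....................♣ 
                   ┃...........♣♣♣......♣. 
                   ┃                       
                   ┗━━━━━━━━━━━━━━━━━━━━━━━


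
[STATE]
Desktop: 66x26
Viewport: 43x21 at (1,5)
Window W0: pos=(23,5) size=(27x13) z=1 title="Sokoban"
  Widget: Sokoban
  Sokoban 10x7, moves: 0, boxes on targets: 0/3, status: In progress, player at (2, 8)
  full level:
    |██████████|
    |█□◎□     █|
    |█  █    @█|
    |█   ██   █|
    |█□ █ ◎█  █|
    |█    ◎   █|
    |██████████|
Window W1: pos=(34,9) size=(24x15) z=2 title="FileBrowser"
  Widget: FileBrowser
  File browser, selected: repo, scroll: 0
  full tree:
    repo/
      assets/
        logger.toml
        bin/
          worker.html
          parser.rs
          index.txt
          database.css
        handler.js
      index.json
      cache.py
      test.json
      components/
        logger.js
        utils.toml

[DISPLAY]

                      ┏━━━━━━━━━━━━━━━━━━━━
                      ┃ Sokoban            
                      ┠────────────────────
                      ┃██████████          
                      ┃█□◎□     █┏━━━━━━━━━
                      ┃█  █    @█┃ FileBrow
                      ┃█   ██   █┠─────────
                      ┃█□ █ ◎█  █┃> [-] rep
                      ┃█    ◎   █┃    [+] a
                      ┃██████████┃    index
                      ┃Moves: 0  ┃    cache
                      ┃          ┃    test.
                      ┗━━━━━━━━━━┃    [+] c
                                 ┃         
                                 ┃         
                                 ┃         
                                 ┃         
                                 ┃         
                                 ┗━━━━━━━━━
                                           
                                           


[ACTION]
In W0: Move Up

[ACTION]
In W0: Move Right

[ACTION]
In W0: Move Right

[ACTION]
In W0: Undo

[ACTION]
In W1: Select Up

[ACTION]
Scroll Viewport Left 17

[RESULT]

                       ┏━━━━━━━━━━━━━━━━━━━
                       ┃ Sokoban           
                       ┠───────────────────
                       ┃██████████         
                       ┃█□◎□     █┏━━━━━━━━
                       ┃█  █    @█┃ FileBro
                       ┃█   ██   █┠────────
                       ┃█□ █ ◎█  █┃> [-] re
                       ┃█    ◎   █┃    [+] 
                       ┃██████████┃    inde
                       ┃Moves: 0  ┃    cach
                       ┃          ┃    test
                       ┗━━━━━━━━━━┃    [+] 
                                  ┃        
                                  ┃        
                                  ┃        
                                  ┃        
                                  ┃        
                                  ┗━━━━━━━━
                                           
                                           


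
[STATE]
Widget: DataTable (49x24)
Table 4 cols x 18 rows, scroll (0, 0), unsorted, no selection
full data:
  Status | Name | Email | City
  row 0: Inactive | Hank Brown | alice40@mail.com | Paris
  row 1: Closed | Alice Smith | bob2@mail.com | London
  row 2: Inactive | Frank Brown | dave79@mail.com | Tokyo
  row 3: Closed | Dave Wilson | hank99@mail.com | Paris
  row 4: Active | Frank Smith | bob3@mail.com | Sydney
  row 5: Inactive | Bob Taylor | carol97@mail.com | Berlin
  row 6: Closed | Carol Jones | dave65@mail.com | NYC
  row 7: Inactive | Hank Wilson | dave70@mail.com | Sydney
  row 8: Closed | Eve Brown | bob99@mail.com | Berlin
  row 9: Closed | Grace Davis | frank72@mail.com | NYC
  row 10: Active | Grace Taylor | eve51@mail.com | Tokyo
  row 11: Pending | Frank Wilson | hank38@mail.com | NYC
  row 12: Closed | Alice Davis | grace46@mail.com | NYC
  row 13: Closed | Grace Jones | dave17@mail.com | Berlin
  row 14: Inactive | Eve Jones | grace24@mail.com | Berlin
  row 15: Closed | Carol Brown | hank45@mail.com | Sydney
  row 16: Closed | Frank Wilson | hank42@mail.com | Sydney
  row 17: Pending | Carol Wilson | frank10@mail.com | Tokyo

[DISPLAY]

Status  │Name        │Email           │City      
────────┼────────────┼────────────────┼──────    
Inactive│Hank Brown  │alice40@mail.com│Paris     
Closed  │Alice Smith │bob2@mail.com   │London    
Inactive│Frank Brown │dave79@mail.com │Tokyo     
Closed  │Dave Wilson │hank99@mail.com │Paris     
Active  │Frank Smith │bob3@mail.com   │Sydney    
Inactive│Bob Taylor  │carol97@mail.com│Berlin    
Closed  │Carol Jones │dave65@mail.com │NYC       
Inactive│Hank Wilson │dave70@mail.com │Sydney    
Closed  │Eve Brown   │bob99@mail.com  │Berlin    
Closed  │Grace Davis │frank72@mail.com│NYC       
Active  │Grace Taylor│eve51@mail.com  │Tokyo     
Pending │Frank Wilson│hank38@mail.com │NYC       
Closed  │Alice Davis │grace46@mail.com│NYC       
Closed  │Grace Jones │dave17@mail.com │Berlin    
Inactive│Eve Jones   │grace24@mail.com│Berlin    
Closed  │Carol Brown │hank45@mail.com │Sydney    
Closed  │Frank Wilson│hank42@mail.com │Sydney    
Pending │Carol Wilson│frank10@mail.com│Tokyo     
                                                 
                                                 
                                                 
                                                 


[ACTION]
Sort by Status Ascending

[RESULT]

Status ▲│Name        │Email           │City      
────────┼────────────┼────────────────┼──────    
Active  │Frank Smith │bob3@mail.com   │Sydney    
Active  │Grace Taylor│eve51@mail.com  │Tokyo     
Closed  │Alice Smith │bob2@mail.com   │London    
Closed  │Dave Wilson │hank99@mail.com │Paris     
Closed  │Carol Jones │dave65@mail.com │NYC       
Closed  │Eve Brown   │bob99@mail.com  │Berlin    
Closed  │Grace Davis │frank72@mail.com│NYC       
Closed  │Alice Davis │grace46@mail.com│NYC       
Closed  │Grace Jones │dave17@mail.com │Berlin    
Closed  │Carol Brown │hank45@mail.com │Sydney    
Closed  │Frank Wilson│hank42@mail.com │Sydney    
Inactive│Hank Brown  │alice40@mail.com│Paris     
Inactive│Frank Brown │dave79@mail.com │Tokyo     
Inactive│Bob Taylor  │carol97@mail.com│Berlin    
Inactive│Hank Wilson │dave70@mail.com │Sydney    
Inactive│Eve Jones   │grace24@mail.com│Berlin    
Pending │Frank Wilson│hank38@mail.com │NYC       
Pending │Carol Wilson│frank10@mail.com│Tokyo     
                                                 
                                                 
                                                 
                                                 


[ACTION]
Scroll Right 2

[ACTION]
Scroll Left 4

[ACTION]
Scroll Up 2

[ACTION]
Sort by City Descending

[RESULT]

Status  │Name        │Email           │City ▼    
────────┼────────────┼────────────────┼──────    
Active  │Grace Taylor│eve51@mail.com  │Tokyo     
Inactive│Frank Brown │dave79@mail.com │Tokyo     
Pending │Carol Wilson│frank10@mail.com│Tokyo     
Active  │Frank Smith │bob3@mail.com   │Sydney    
Closed  │Carol Brown │hank45@mail.com │Sydney    
Closed  │Frank Wilson│hank42@mail.com │Sydney    
Inactive│Hank Wilson │dave70@mail.com │Sydney    
Closed  │Dave Wilson │hank99@mail.com │Paris     
Inactive│Hank Brown  │alice40@mail.com│Paris     
Closed  │Carol Jones │dave65@mail.com │NYC       
Closed  │Grace Davis │frank72@mail.com│NYC       
Closed  │Alice Davis │grace46@mail.com│NYC       
Pending │Frank Wilson│hank38@mail.com │NYC       
Closed  │Alice Smith │bob2@mail.com   │London    
Closed  │Eve Brown   │bob99@mail.com  │Berlin    
Closed  │Grace Jones │dave17@mail.com │Berlin    
Inactive│Bob Taylor  │carol97@mail.com│Berlin    
Inactive│Eve Jones   │grace24@mail.com│Berlin    
                                                 
                                                 
                                                 
                                                 


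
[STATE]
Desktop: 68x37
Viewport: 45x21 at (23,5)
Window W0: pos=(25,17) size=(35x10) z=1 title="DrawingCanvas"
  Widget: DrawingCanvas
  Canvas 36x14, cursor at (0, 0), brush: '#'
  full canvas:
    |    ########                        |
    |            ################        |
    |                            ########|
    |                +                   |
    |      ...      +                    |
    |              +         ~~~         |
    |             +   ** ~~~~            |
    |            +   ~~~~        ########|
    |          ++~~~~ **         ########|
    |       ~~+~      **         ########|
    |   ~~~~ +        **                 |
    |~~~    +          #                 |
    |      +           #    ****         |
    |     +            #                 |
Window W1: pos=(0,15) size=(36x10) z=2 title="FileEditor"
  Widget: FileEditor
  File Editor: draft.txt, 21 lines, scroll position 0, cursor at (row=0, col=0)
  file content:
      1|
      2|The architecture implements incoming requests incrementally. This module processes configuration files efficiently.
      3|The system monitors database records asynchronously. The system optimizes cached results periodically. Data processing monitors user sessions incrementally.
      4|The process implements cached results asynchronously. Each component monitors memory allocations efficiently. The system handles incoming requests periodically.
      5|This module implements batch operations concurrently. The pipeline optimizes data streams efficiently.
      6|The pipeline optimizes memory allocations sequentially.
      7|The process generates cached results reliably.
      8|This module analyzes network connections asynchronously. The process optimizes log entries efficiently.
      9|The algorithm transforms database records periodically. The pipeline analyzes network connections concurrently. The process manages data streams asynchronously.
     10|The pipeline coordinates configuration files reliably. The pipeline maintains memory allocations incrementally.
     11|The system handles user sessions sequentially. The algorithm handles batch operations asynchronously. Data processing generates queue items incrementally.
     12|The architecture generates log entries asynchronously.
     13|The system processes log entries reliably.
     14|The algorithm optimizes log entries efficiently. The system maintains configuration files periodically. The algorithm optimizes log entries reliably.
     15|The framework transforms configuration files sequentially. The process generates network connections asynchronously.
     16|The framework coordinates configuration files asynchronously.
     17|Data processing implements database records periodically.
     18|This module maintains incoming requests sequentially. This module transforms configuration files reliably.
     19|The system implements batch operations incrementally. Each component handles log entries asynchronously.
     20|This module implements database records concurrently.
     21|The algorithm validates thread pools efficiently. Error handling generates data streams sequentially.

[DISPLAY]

                                             
                                             
                                             
                                             
                                             
                                             
                                             
                                             
                                             
                                             
━━━━━━━━━━━━┓                                
            ┃                                
────────────┨━━━━━━━━━━━━━━━━━━━━━━━┓        
           ▲┃nvas                   ┃        
ments incom█┃───────────────────────┨        
tabase reco░┃##                     ┃        
 cached res░┃  ################     ┃        
 batch oper░┃                  #####┃        
 memory all▼┃      +                ┃        
━━━━━━━━━━━━┛     +                 ┃        
  ┃              +         ~~~      ┃        


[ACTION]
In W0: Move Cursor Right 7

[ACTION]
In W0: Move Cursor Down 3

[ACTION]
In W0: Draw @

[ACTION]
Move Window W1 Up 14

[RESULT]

ments incom█┃                                
tabase reco░┃                                
 cached res░┃                                
 batch oper░┃                                
 memory all▼┃                                
━━━━━━━━━━━━┛                                
                                             
                                             
                                             
                                             
                                             
                                             
  ┏━━━━━━━━━━━━━━━━━━━━━━━━━━━━━━━━━┓        
  ┃ DrawingCanvas                   ┃        
  ┠─────────────────────────────────┨        
  ┃    ########                     ┃        
  ┃            ################     ┃        
  ┃                            #####┃        
  ┃       @        +                ┃        
  ┃      ...      +                 ┃        
  ┃              +         ~~~      ┃        
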